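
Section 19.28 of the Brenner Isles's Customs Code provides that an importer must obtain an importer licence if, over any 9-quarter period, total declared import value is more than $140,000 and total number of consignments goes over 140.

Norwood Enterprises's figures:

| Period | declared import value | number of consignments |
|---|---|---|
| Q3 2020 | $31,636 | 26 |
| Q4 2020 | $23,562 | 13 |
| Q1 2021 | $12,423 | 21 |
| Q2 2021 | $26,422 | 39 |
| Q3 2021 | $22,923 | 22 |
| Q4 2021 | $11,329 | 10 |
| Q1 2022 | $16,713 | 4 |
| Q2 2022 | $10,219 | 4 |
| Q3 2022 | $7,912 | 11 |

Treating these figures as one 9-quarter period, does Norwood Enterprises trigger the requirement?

Yes

Total declared import value: $31,636 + $23,562 + $12,423 + $26,422 + $22,923 + $11,329 + $16,713 + $10,219 + $7,912 = $163,139 (> $140,000).
Total number of consignments: 26 + 13 + 21 + 39 + 22 + 10 + 4 + 4 + 11 = 150 (> 140).
The test is 'and': both thresholds are exceeded.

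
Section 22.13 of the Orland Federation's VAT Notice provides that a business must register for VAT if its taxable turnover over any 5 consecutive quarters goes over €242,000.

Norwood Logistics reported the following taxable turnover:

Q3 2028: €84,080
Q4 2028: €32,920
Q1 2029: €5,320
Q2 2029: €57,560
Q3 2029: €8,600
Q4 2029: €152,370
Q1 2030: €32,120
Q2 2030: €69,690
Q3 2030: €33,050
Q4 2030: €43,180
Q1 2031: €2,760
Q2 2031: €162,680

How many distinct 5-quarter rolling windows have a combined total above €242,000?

6

Q3 2028–Q3 2029: €84,080 + €32,920 + €5,320 + €57,560 + €8,600 = €188,480 (under)
Q4 2028–Q4 2029: €32,920 + €5,320 + €57,560 + €8,600 + €152,370 = €256,770 (over)
Q1 2029–Q1 2030: €5,320 + €57,560 + €8,600 + €152,370 + €32,120 = €255,970 (over)
Q2 2029–Q2 2030: €57,560 + €8,600 + €152,370 + €32,120 + €69,690 = €320,340 (over)
Q3 2029–Q3 2030: €8,600 + €152,370 + €32,120 + €69,690 + €33,050 = €295,830 (over)
Q4 2029–Q4 2030: €152,370 + €32,120 + €69,690 + €33,050 + €43,180 = €330,410 (over)
Q1 2030–Q1 2031: €32,120 + €69,690 + €33,050 + €43,180 + €2,760 = €180,800 (under)
Q2 2030–Q2 2031: €69,690 + €33,050 + €43,180 + €2,760 + €162,680 = €311,360 (over)
6 windows exceed the threshold.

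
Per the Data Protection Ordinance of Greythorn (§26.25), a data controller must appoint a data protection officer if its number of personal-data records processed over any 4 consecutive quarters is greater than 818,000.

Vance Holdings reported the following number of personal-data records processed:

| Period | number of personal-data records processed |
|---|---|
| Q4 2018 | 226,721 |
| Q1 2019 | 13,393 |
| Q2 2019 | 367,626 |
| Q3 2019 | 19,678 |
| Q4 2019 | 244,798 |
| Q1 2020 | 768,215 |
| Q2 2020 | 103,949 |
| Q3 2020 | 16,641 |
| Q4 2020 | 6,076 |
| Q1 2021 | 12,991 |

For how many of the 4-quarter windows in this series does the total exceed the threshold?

Q4 2018–Q3 2019: 226,721 + 13,393 + 367,626 + 19,678 = 627,418 (under)
Q1 2019–Q4 2019: 13,393 + 367,626 + 19,678 + 244,798 = 645,495 (under)
Q2 2019–Q1 2020: 367,626 + 19,678 + 244,798 + 768,215 = 1,400,317 (over)
Q3 2019–Q2 2020: 19,678 + 244,798 + 768,215 + 103,949 = 1,136,640 (over)
Q4 2019–Q3 2020: 244,798 + 768,215 + 103,949 + 16,641 = 1,133,603 (over)
Q1 2020–Q4 2020: 768,215 + 103,949 + 16,641 + 6,076 = 894,881 (over)
Q2 2020–Q1 2021: 103,949 + 16,641 + 6,076 + 12,991 = 139,657 (under)
4 windows exceed the threshold.

4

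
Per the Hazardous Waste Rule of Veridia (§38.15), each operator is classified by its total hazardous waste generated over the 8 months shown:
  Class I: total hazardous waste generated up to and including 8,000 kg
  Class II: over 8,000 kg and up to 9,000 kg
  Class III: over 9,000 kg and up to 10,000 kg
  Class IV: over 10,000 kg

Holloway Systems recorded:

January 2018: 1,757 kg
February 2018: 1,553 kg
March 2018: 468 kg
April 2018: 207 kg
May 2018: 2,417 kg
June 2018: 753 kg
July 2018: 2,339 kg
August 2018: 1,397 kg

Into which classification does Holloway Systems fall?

Class IV

Total hazardous waste generated: 1,757 kg + 1,553 kg + 468 kg + 207 kg + 2,417 kg + 753 kg + 2,339 kg + 1,397 kg = 10,891 kg.
10,891 kg > 10,000 kg, so Class IV applies.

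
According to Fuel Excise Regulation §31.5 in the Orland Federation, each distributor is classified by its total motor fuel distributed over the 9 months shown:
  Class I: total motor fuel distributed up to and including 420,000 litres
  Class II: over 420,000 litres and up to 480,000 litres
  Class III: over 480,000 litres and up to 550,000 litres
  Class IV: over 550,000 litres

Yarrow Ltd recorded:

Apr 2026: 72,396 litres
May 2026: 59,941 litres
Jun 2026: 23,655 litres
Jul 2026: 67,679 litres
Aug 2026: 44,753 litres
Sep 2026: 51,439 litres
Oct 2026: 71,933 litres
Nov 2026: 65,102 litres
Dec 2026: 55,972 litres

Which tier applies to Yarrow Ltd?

Class III

Total motor fuel distributed: 72,396 litres + 59,941 litres + 23,655 litres + 67,679 litres + 44,753 litres + 51,439 litres + 71,933 litres + 65,102 litres + 55,972 litres = 512,870 litres.
480,000 litres < 512,870 litres ≤ 550,000 litres, so Class III applies.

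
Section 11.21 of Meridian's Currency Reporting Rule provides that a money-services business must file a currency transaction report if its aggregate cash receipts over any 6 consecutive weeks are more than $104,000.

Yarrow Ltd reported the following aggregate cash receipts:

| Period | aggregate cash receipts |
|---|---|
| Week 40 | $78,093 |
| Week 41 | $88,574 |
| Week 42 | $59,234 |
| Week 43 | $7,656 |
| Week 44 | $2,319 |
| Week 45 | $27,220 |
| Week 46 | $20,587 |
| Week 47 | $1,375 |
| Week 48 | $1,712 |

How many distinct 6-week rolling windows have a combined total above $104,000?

Week 40–Week 45: $78,093 + $88,574 + $59,234 + $7,656 + $2,319 + $27,220 = $263,096 (over)
Week 41–Week 46: $88,574 + $59,234 + $7,656 + $2,319 + $27,220 + $20,587 = $205,590 (over)
Week 42–Week 47: $59,234 + $7,656 + $2,319 + $27,220 + $20,587 + $1,375 = $118,391 (over)
Week 43–Week 48: $7,656 + $2,319 + $27,220 + $20,587 + $1,375 + $1,712 = $60,869 (under)
3 windows exceed the threshold.

3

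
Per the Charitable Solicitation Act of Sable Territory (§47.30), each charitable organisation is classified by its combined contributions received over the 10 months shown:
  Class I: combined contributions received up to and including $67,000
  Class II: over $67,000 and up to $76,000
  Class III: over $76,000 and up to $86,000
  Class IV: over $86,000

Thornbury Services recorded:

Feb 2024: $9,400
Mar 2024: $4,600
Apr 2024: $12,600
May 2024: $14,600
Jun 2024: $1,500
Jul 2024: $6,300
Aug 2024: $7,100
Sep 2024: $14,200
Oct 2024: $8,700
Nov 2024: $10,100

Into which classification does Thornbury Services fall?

Class IV

Combined contributions received: $9,400 + $4,600 + $12,600 + $14,600 + $1,500 + $6,300 + $7,100 + $14,200 + $8,700 + $10,100 = $89,100.
$89,100 > $86,000, so Class IV applies.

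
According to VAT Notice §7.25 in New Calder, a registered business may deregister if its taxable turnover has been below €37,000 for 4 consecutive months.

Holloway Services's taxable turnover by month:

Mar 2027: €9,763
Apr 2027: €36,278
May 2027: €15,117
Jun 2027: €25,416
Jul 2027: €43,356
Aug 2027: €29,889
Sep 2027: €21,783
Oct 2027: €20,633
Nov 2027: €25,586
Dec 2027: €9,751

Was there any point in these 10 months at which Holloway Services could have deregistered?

Months below €37,000: Mar 2027, Apr 2027, May 2027, Jun 2027, Aug 2027, Sep 2027, Oct 2027, Nov 2027, Dec 2027.
Longest run of consecutive months below the threshold: 5.
5 ≥ 4, so Holloway Services became eligible.

Yes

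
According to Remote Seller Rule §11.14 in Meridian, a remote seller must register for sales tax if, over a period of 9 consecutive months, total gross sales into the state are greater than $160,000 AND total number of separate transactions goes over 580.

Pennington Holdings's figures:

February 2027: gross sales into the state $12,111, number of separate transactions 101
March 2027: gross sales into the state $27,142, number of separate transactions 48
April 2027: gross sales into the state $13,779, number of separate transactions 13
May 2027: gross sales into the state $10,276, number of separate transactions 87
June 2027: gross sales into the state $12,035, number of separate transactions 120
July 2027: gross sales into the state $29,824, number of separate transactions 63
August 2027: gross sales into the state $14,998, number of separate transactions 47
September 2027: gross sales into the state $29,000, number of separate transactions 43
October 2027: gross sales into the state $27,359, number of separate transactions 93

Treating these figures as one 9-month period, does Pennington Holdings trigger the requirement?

Total gross sales into the state: $12,111 + $27,142 + $13,779 + $10,276 + $12,035 + $29,824 + $14,998 + $29,000 + $27,359 = $176,524 (> $160,000).
Total number of separate transactions: 101 + 48 + 13 + 87 + 120 + 63 + 47 + 43 + 93 = 615 (> 580).
The test is 'and': both thresholds are exceeded.

Yes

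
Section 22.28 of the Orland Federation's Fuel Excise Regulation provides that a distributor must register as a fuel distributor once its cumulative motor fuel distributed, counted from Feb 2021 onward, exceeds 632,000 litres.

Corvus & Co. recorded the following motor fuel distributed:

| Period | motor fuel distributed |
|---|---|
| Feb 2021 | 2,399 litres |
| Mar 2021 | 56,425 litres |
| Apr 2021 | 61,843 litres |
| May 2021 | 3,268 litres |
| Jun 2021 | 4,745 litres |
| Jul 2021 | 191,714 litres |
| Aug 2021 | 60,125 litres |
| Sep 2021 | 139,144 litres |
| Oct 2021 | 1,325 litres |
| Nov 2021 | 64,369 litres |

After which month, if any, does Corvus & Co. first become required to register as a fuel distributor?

Not triggered

Through Feb 2021: 2,399 litres
Through Mar 2021: 58,824 litres
Through Apr 2021: 120,667 litres
Through May 2021: 123,935 litres
Through Jun 2021: 128,680 litres
Through Jul 2021: 320,394 litres
Through Aug 2021: 380,519 litres
Through Sep 2021: 519,663 litres
Through Oct 2021: 520,988 litres
Through Nov 2021: 585,357 litres
Final cumulative total 585,357 litres ≤ 632,000 litres; the threshold is never exceeded.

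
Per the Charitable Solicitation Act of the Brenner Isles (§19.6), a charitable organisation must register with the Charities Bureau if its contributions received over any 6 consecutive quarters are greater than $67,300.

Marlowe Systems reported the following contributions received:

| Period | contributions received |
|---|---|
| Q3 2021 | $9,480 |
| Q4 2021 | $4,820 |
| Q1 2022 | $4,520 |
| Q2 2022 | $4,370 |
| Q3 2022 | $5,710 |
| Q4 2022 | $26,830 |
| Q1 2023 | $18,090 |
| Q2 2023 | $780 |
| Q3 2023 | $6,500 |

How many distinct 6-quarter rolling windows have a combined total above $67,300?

0

Q3 2021–Q4 2022: $9,480 + $4,820 + $4,520 + $4,370 + $5,710 + $26,830 = $55,730 (under)
Q4 2021–Q1 2023: $4,820 + $4,520 + $4,370 + $5,710 + $26,830 + $18,090 = $64,340 (under)
Q1 2022–Q2 2023: $4,520 + $4,370 + $5,710 + $26,830 + $18,090 + $780 = $60,300 (under)
Q2 2022–Q3 2023: $4,370 + $5,710 + $26,830 + $18,090 + $780 + $6,500 = $62,280 (under)
0 windows exceed the threshold.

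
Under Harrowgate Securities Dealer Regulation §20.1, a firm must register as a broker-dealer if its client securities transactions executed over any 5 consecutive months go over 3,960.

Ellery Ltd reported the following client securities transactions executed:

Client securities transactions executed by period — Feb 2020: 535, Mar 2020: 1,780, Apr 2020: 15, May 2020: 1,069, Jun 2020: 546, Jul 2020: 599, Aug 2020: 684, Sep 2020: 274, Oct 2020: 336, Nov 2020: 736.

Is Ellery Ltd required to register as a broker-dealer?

Feb 2020–Jun 2020: 535 + 1,780 + 15 + 1,069 + 546 = 3,945 (under)
Mar 2020–Jul 2020: 1,780 + 15 + 1,069 + 546 + 599 = 4,009 (over)
Apr 2020–Aug 2020: 15 + 1,069 + 546 + 599 + 684 = 2,913 (under)
May 2020–Sep 2020: 1,069 + 546 + 599 + 684 + 274 = 3,172 (under)
Jun 2020–Oct 2020: 546 + 599 + 684 + 274 + 336 = 2,439 (under)
Jul 2020–Nov 2020: 599 + 684 + 274 + 336 + 736 = 2,629 (under)
At least one window exceeds 3,960.

Yes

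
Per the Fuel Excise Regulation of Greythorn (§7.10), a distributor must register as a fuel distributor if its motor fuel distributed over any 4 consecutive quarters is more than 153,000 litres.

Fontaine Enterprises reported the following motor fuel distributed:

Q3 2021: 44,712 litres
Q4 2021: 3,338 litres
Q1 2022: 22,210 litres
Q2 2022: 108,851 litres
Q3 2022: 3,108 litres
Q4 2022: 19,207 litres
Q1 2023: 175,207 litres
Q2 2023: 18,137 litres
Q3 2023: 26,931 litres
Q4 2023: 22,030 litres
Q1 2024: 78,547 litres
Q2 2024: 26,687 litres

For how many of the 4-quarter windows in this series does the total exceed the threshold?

7

Q3 2021–Q2 2022: 44,712 litres + 3,338 litres + 22,210 litres + 108,851 litres = 179,111 litres (over)
Q4 2021–Q3 2022: 3,338 litres + 22,210 litres + 108,851 litres + 3,108 litres = 137,507 litres (under)
Q1 2022–Q4 2022: 22,210 litres + 108,851 litres + 3,108 litres + 19,207 litres = 153,376 litres (over)
Q2 2022–Q1 2023: 108,851 litres + 3,108 litres + 19,207 litres + 175,207 litres = 306,373 litres (over)
Q3 2022–Q2 2023: 3,108 litres + 19,207 litres + 175,207 litres + 18,137 litres = 215,659 litres (over)
Q4 2022–Q3 2023: 19,207 litres + 175,207 litres + 18,137 litres + 26,931 litres = 239,482 litres (over)
Q1 2023–Q4 2023: 175,207 litres + 18,137 litres + 26,931 litres + 22,030 litres = 242,305 litres (over)
Q2 2023–Q1 2024: 18,137 litres + 26,931 litres + 22,030 litres + 78,547 litres = 145,645 litres (under)
Q3 2023–Q2 2024: 26,931 litres + 22,030 litres + 78,547 litres + 26,687 litres = 154,195 litres (over)
7 windows exceed the threshold.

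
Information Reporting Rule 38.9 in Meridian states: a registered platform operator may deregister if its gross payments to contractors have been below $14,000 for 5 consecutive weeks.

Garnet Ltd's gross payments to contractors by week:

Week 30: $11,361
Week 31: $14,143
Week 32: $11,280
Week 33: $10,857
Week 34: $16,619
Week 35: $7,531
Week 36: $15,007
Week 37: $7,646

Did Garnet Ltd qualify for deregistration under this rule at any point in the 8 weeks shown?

No

Weeks below $14,000: Week 30, Week 32, Week 33, Week 35, Week 37.
Longest run of consecutive weeks below the threshold: 2.
2 < 5, so Garnet Ltd never became eligible.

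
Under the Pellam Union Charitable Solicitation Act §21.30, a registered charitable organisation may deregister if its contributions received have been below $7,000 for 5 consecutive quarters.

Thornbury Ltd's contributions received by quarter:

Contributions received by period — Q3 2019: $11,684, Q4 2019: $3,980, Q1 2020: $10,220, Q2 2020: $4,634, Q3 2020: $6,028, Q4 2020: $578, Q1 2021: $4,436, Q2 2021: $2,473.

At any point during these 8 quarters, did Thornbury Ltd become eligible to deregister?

Quarters below $7,000: Q4 2019, Q2 2020, Q3 2020, Q4 2020, Q1 2021, Q2 2021.
Longest run of consecutive quarters below the threshold: 5.
5 ≥ 5, so Thornbury Ltd became eligible.

Yes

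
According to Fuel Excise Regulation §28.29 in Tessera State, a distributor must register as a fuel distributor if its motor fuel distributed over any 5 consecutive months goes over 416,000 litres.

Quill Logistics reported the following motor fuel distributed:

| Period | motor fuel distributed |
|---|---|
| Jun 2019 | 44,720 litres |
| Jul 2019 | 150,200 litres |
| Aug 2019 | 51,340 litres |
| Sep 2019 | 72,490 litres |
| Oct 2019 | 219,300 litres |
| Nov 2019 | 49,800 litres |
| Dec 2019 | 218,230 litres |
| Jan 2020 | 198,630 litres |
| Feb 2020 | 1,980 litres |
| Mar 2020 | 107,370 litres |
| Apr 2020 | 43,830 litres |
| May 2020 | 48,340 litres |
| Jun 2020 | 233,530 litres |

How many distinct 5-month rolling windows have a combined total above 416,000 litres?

Jun 2019–Oct 2019: 44,720 litres + 150,200 litres + 51,340 litres + 72,490 litres + 219,300 litres = 538,050 litres (over)
Jul 2019–Nov 2019: 150,200 litres + 51,340 litres + 72,490 litres + 219,300 litres + 49,800 litres = 543,130 litres (over)
Aug 2019–Dec 2019: 51,340 litres + 72,490 litres + 219,300 litres + 49,800 litres + 218,230 litres = 611,160 litres (over)
Sep 2019–Jan 2020: 72,490 litres + 219,300 litres + 49,800 litres + 218,230 litres + 198,630 litres = 758,450 litres (over)
Oct 2019–Feb 2020: 219,300 litres + 49,800 litres + 218,230 litres + 198,630 litres + 1,980 litres = 687,940 litres (over)
Nov 2019–Mar 2020: 49,800 litres + 218,230 litres + 198,630 litres + 1,980 litres + 107,370 litres = 576,010 litres (over)
Dec 2019–Apr 2020: 218,230 litres + 198,630 litres + 1,980 litres + 107,370 litres + 43,830 litres = 570,040 litres (over)
Jan 2020–May 2020: 198,630 litres + 1,980 litres + 107,370 litres + 43,830 litres + 48,340 litres = 400,150 litres (under)
Feb 2020–Jun 2020: 1,980 litres + 107,370 litres + 43,830 litres + 48,340 litres + 233,530 litres = 435,050 litres (over)
8 windows exceed the threshold.

8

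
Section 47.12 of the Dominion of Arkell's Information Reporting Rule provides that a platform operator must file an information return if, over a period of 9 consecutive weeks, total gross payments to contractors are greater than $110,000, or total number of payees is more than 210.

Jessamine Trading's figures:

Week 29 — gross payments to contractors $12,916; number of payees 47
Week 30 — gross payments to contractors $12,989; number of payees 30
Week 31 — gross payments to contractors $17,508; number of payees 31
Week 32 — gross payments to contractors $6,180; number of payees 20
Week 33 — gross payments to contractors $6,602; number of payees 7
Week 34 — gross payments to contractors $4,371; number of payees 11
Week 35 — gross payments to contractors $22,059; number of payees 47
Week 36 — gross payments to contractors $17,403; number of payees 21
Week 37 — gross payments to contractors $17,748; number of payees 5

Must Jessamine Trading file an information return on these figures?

Total gross payments to contractors: $12,916 + $12,989 + $17,508 + $6,180 + $6,602 + $4,371 + $22,059 + $17,403 + $17,748 = $117,776 (> $110,000).
Total number of payees: 47 + 30 + 31 + 20 + 7 + 11 + 47 + 21 + 5 = 219 (> 210).
The test is 'or': at least one threshold is exceeded.

Yes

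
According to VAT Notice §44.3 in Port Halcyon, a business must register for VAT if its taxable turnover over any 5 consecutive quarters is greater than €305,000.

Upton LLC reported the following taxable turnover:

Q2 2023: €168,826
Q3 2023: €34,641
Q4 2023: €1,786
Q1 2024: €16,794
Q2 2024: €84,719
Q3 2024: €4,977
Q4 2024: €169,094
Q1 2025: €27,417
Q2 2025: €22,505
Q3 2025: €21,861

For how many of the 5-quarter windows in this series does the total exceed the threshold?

Q2 2023–Q2 2024: €168,826 + €34,641 + €1,786 + €16,794 + €84,719 = €306,766 (over)
Q3 2023–Q3 2024: €34,641 + €1,786 + €16,794 + €84,719 + €4,977 = €142,917 (under)
Q4 2023–Q4 2024: €1,786 + €16,794 + €84,719 + €4,977 + €169,094 = €277,370 (under)
Q1 2024–Q1 2025: €16,794 + €84,719 + €4,977 + €169,094 + €27,417 = €303,001 (under)
Q2 2024–Q2 2025: €84,719 + €4,977 + €169,094 + €27,417 + €22,505 = €308,712 (over)
Q3 2024–Q3 2025: €4,977 + €169,094 + €27,417 + €22,505 + €21,861 = €245,854 (under)
2 windows exceed the threshold.

2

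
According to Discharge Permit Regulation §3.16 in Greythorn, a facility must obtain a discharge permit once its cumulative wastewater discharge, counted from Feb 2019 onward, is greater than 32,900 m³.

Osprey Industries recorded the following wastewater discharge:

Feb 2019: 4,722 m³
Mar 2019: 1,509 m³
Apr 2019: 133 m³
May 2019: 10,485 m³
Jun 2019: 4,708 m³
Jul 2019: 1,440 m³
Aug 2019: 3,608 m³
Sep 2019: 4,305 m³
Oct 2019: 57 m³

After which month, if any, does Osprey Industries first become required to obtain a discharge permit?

Through Feb 2019: 4,722 m³
Through Mar 2019: 6,231 m³
Through Apr 2019: 6,364 m³
Through May 2019: 16,849 m³
Through Jun 2019: 21,557 m³
Through Jul 2019: 22,997 m³
Through Aug 2019: 26,605 m³
Through Sep 2019: 30,910 m³
Through Oct 2019: 30,967 m³
Final cumulative total 30,967 m³ ≤ 32,900 m³; the threshold is never exceeded.

Not triggered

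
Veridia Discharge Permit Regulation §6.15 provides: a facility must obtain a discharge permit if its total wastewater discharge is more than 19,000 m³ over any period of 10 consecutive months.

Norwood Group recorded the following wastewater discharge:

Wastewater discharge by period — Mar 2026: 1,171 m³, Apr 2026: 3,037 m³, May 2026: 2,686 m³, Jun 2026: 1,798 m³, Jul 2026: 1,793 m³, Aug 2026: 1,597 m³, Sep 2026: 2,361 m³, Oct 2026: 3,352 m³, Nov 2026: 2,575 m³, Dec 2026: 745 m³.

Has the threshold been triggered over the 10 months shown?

Yes

Total wastewater discharge: 1,171 m³ + 3,037 m³ + 2,686 m³ + 1,798 m³ + 1,793 m³ + 1,597 m³ + 2,361 m³ + 3,352 m³ + 2,575 m³ + 745 m³ = 21,115 m³.
21,115 m³ > 19,000 m³, so the threshold is exceeded.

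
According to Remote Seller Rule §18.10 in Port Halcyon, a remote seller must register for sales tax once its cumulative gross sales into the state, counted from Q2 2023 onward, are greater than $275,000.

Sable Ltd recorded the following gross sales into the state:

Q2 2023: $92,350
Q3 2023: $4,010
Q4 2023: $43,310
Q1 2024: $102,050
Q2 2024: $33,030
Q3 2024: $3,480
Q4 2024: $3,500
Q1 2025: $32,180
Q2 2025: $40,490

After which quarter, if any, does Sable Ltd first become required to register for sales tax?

Q3 2024

Through Q2 2023: $92,350
Through Q3 2023: $96,360
Through Q4 2023: $139,670
Through Q1 2024: $241,720
Through Q2 2024: $274,750
Through Q3 2024: $278,230 ← exceeds threshold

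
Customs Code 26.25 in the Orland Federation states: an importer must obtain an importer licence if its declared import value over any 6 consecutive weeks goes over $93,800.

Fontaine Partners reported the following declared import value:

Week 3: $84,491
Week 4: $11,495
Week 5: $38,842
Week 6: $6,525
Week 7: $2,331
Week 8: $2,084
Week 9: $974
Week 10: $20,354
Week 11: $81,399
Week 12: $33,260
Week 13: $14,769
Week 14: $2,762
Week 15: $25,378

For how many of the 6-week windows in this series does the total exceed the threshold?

Week 3–Week 8: $84,491 + $11,495 + $38,842 + $6,525 + $2,331 + $2,084 = $145,768 (over)
Week 4–Week 9: $11,495 + $38,842 + $6,525 + $2,331 + $2,084 + $974 = $62,251 (under)
Week 5–Week 10: $38,842 + $6,525 + $2,331 + $2,084 + $974 + $20,354 = $71,110 (under)
Week 6–Week 11: $6,525 + $2,331 + $2,084 + $974 + $20,354 + $81,399 = $113,667 (over)
Week 7–Week 12: $2,331 + $2,084 + $974 + $20,354 + $81,399 + $33,260 = $140,402 (over)
Week 8–Week 13: $2,084 + $974 + $20,354 + $81,399 + $33,260 + $14,769 = $152,840 (over)
Week 9–Week 14: $974 + $20,354 + $81,399 + $33,260 + $14,769 + $2,762 = $153,518 (over)
Week 10–Week 15: $20,354 + $81,399 + $33,260 + $14,769 + $2,762 + $25,378 = $177,922 (over)
6 windows exceed the threshold.

6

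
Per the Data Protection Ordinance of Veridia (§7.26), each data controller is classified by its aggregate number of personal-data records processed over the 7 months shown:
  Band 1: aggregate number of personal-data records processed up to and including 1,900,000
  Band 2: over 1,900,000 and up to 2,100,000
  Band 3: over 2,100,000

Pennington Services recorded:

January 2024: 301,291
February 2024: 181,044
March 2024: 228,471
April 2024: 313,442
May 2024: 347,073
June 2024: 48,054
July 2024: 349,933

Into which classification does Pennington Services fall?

Aggregate number of personal-data records processed: 301,291 + 181,044 + 228,471 + 313,442 + 347,073 + 48,054 + 349,933 = 1,769,308.
1,769,308 ≤ 1,900,000, so Band 1 applies.

Band 1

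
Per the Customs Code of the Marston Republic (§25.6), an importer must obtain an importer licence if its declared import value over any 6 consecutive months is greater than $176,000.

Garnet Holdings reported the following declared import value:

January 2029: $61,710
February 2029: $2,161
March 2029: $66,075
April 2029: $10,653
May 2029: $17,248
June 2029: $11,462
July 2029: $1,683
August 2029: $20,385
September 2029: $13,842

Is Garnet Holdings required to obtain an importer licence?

No

January 2029–June 2029: $61,710 + $2,161 + $66,075 + $10,653 + $17,248 + $11,462 = $169,309 (under)
February 2029–July 2029: $2,161 + $66,075 + $10,653 + $17,248 + $11,462 + $1,683 = $109,282 (under)
March 2029–August 2029: $66,075 + $10,653 + $17,248 + $11,462 + $1,683 + $20,385 = $127,506 (under)
April 2029–September 2029: $10,653 + $17,248 + $11,462 + $1,683 + $20,385 + $13,842 = $75,273 (under)
No window exceeds $176,000.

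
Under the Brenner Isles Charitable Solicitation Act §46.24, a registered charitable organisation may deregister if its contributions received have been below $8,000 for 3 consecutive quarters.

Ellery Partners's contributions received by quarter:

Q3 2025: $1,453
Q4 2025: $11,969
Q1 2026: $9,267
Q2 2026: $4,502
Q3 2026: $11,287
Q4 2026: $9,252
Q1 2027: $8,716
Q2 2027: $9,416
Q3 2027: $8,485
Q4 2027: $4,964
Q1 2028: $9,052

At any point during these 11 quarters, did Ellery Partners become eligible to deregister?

Quarters below $8,000: Q3 2025, Q2 2026, Q4 2027.
Longest run of consecutive quarters below the threshold: 1.
1 < 3, so Ellery Partners never became eligible.

No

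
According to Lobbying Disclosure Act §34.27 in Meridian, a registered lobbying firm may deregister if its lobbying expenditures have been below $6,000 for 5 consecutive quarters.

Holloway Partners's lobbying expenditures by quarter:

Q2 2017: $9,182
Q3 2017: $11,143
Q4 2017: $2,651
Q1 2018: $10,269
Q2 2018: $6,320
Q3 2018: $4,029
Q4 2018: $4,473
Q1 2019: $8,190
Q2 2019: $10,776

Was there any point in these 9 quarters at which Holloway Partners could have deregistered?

No

Quarters below $6,000: Q4 2017, Q3 2018, Q4 2018.
Longest run of consecutive quarters below the threshold: 2.
2 < 5, so Holloway Partners never became eligible.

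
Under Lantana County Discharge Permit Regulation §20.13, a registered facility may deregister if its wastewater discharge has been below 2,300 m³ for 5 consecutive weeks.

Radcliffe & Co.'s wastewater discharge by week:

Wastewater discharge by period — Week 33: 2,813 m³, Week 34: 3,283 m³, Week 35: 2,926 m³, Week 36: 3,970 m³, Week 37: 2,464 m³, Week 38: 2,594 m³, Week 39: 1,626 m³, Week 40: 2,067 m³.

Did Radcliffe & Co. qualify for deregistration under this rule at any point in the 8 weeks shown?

No

Weeks below 2,300 m³: Week 39, Week 40.
Longest run of consecutive weeks below the threshold: 2.
2 < 5, so Radcliffe & Co. never became eligible.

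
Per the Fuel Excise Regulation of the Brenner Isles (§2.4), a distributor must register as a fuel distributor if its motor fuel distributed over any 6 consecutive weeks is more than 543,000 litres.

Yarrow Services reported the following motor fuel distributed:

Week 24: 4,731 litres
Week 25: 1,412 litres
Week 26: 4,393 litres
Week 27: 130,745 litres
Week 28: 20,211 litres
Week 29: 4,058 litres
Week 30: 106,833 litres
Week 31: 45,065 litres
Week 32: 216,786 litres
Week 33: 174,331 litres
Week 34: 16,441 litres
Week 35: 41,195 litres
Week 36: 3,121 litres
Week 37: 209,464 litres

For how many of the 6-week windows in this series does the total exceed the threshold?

Week 24–Week 29: 4,731 litres + 1,412 litres + 4,393 litres + 130,745 litres + 20,211 litres + 4,058 litres = 165,550 litres (under)
Week 25–Week 30: 1,412 litres + 4,393 litres + 130,745 litres + 20,211 litres + 4,058 litres + 106,833 litres = 267,652 litres (under)
Week 26–Week 31: 4,393 litres + 130,745 litres + 20,211 litres + 4,058 litres + 106,833 litres + 45,065 litres = 311,305 litres (under)
Week 27–Week 32: 130,745 litres + 20,211 litres + 4,058 litres + 106,833 litres + 45,065 litres + 216,786 litres = 523,698 litres (under)
Week 28–Week 33: 20,211 litres + 4,058 litres + 106,833 litres + 45,065 litres + 216,786 litres + 174,331 litres = 567,284 litres (over)
Week 29–Week 34: 4,058 litres + 106,833 litres + 45,065 litres + 216,786 litres + 174,331 litres + 16,441 litres = 563,514 litres (over)
Week 30–Week 35: 106,833 litres + 45,065 litres + 216,786 litres + 174,331 litres + 16,441 litres + 41,195 litres = 600,651 litres (over)
Week 31–Week 36: 45,065 litres + 216,786 litres + 174,331 litres + 16,441 litres + 41,195 litres + 3,121 litres = 496,939 litres (under)
Week 32–Week 37: 216,786 litres + 174,331 litres + 16,441 litres + 41,195 litres + 3,121 litres + 209,464 litres = 661,338 litres (over)
4 windows exceed the threshold.

4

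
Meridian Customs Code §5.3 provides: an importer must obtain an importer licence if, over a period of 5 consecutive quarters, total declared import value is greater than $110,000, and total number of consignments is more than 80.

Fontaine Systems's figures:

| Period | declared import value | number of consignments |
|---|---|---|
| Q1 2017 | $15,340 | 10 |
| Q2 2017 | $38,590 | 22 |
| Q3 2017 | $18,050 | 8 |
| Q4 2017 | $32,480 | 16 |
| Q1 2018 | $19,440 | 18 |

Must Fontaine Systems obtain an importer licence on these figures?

No

Total declared import value: $15,340 + $38,590 + $18,050 + $32,480 + $19,440 = $123,900 (> $110,000).
Total number of consignments: 10 + 22 + 8 + 16 + 18 = 74 (≤ 80).
The test is 'and': the rule requires both, and at least one is not exceeded.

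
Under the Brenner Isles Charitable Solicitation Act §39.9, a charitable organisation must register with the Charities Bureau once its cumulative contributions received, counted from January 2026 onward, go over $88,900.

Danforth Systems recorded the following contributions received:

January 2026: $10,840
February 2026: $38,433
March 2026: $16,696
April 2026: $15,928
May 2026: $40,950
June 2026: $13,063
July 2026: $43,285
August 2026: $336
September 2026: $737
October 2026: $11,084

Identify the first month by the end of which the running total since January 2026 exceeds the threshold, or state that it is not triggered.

Through January 2026: $10,840
Through February 2026: $49,273
Through March 2026: $65,969
Through April 2026: $81,897
Through May 2026: $122,847 ← exceeds threshold

May 2026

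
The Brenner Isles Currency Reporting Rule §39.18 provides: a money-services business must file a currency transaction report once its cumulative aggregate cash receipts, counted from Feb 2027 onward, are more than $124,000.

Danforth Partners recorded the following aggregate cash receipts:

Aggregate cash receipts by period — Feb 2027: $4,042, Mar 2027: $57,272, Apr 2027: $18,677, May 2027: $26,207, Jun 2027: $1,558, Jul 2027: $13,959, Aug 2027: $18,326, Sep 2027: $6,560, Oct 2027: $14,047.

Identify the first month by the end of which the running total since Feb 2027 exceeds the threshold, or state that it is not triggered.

Through Feb 2027: $4,042
Through Mar 2027: $61,314
Through Apr 2027: $79,991
Through May 2027: $106,198
Through Jun 2027: $107,756
Through Jul 2027: $121,715
Through Aug 2027: $140,041 ← exceeds threshold

Aug 2027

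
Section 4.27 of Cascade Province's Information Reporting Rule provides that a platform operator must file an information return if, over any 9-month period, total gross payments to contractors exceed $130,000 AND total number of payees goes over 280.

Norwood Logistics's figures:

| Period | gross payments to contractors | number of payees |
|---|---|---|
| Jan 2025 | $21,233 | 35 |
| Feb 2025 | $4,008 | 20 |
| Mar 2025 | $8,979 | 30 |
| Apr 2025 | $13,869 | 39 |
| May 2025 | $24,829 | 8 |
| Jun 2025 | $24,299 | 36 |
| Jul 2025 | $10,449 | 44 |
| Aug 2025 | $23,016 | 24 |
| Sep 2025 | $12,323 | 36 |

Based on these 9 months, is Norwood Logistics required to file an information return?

No

Total gross payments to contractors: $21,233 + $4,008 + $8,979 + $13,869 + $24,829 + $24,299 + $10,449 + $23,016 + $12,323 = $143,005 (> $130,000).
Total number of payees: 35 + 20 + 30 + 39 + 8 + 36 + 44 + 24 + 36 = 272 (≤ 280).
The test is 'and': the rule requires both, and at least one is not exceeded.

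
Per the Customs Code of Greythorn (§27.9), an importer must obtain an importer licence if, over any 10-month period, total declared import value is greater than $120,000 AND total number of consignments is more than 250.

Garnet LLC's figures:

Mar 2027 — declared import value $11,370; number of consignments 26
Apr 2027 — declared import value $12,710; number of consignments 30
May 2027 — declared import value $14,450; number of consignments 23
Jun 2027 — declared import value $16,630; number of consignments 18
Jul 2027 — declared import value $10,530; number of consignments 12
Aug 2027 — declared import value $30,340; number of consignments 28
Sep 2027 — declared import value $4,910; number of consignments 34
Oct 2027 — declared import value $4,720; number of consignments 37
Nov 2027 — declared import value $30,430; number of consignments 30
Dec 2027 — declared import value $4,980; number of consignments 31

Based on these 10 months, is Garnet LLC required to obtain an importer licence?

Yes

Total declared import value: $11,370 + $12,710 + $14,450 + $16,630 + $10,530 + $30,340 + $4,910 + $4,720 + $30,430 + $4,980 = $141,070 (> $120,000).
Total number of consignments: 26 + 30 + 23 + 18 + 12 + 28 + 34 + 37 + 30 + 31 = 269 (> 250).
The test is 'and': both thresholds are exceeded.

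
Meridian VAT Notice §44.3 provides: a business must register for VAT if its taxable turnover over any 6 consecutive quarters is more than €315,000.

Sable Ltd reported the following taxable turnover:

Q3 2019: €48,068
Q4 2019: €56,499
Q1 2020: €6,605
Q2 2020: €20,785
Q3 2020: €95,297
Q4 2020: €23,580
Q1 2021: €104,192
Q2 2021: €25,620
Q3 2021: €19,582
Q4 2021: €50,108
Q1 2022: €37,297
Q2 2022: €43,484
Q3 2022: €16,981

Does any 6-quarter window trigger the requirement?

Q3 2019–Q4 2020: €48,068 + €56,499 + €6,605 + €20,785 + €95,297 + €23,580 = €250,834 (under)
Q4 2019–Q1 2021: €56,499 + €6,605 + €20,785 + €95,297 + €23,580 + €104,192 = €306,958 (under)
Q1 2020–Q2 2021: €6,605 + €20,785 + €95,297 + €23,580 + €104,192 + €25,620 = €276,079 (under)
Q2 2020–Q3 2021: €20,785 + €95,297 + €23,580 + €104,192 + €25,620 + €19,582 = €289,056 (under)
Q3 2020–Q4 2021: €95,297 + €23,580 + €104,192 + €25,620 + €19,582 + €50,108 = €318,379 (over)
Q4 2020–Q1 2022: €23,580 + €104,192 + €25,620 + €19,582 + €50,108 + €37,297 = €260,379 (under)
Q1 2021–Q2 2022: €104,192 + €25,620 + €19,582 + €50,108 + €37,297 + €43,484 = €280,283 (under)
Q2 2021–Q3 2022: €25,620 + €19,582 + €50,108 + €37,297 + €43,484 + €16,981 = €193,072 (under)
At least one window exceeds €315,000.

Yes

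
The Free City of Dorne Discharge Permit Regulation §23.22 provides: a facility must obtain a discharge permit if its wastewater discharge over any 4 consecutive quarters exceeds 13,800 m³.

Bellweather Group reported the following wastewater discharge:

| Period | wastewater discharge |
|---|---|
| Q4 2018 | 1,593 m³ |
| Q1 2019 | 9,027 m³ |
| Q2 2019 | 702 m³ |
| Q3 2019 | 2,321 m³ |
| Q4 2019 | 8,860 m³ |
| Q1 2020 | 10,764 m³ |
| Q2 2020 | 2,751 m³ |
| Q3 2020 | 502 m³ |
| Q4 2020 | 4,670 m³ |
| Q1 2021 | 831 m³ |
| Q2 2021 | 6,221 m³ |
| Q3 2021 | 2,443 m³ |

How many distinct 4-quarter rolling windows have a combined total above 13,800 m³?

6

Q4 2018–Q3 2019: 1,593 m³ + 9,027 m³ + 702 m³ + 2,321 m³ = 13,643 m³ (under)
Q1 2019–Q4 2019: 9,027 m³ + 702 m³ + 2,321 m³ + 8,860 m³ = 20,910 m³ (over)
Q2 2019–Q1 2020: 702 m³ + 2,321 m³ + 8,860 m³ + 10,764 m³ = 22,647 m³ (over)
Q3 2019–Q2 2020: 2,321 m³ + 8,860 m³ + 10,764 m³ + 2,751 m³ = 24,696 m³ (over)
Q4 2019–Q3 2020: 8,860 m³ + 10,764 m³ + 2,751 m³ + 502 m³ = 22,877 m³ (over)
Q1 2020–Q4 2020: 10,764 m³ + 2,751 m³ + 502 m³ + 4,670 m³ = 18,687 m³ (over)
Q2 2020–Q1 2021: 2,751 m³ + 502 m³ + 4,670 m³ + 831 m³ = 8,754 m³ (under)
Q3 2020–Q2 2021: 502 m³ + 4,670 m³ + 831 m³ + 6,221 m³ = 12,224 m³ (under)
Q4 2020–Q3 2021: 4,670 m³ + 831 m³ + 6,221 m³ + 2,443 m³ = 14,165 m³ (over)
6 windows exceed the threshold.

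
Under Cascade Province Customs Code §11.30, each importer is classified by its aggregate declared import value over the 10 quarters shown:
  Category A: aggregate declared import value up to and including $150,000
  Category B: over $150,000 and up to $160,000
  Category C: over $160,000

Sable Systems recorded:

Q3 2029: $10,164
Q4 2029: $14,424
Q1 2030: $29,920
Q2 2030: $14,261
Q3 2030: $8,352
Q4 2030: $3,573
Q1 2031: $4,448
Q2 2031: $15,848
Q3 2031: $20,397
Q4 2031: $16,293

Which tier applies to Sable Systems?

Category A

Aggregate declared import value: $10,164 + $14,424 + $29,920 + $14,261 + $8,352 + $3,573 + $4,448 + $15,848 + $20,397 + $16,293 = $137,680.
$137,680 ≤ $150,000, so Category A applies.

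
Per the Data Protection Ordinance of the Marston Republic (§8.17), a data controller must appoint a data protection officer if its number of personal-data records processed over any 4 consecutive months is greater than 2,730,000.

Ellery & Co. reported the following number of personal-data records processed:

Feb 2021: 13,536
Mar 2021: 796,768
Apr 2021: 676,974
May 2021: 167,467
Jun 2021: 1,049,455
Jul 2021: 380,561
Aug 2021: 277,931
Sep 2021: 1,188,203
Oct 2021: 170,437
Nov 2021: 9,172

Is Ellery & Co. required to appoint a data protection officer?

Feb 2021–May 2021: 13,536 + 796,768 + 676,974 + 167,467 = 1,654,745 (under)
Mar 2021–Jun 2021: 796,768 + 676,974 + 167,467 + 1,049,455 = 2,690,664 (under)
Apr 2021–Jul 2021: 676,974 + 167,467 + 1,049,455 + 380,561 = 2,274,457 (under)
May 2021–Aug 2021: 167,467 + 1,049,455 + 380,561 + 277,931 = 1,875,414 (under)
Jun 2021–Sep 2021: 1,049,455 + 380,561 + 277,931 + 1,188,203 = 2,896,150 (over)
Jul 2021–Oct 2021: 380,561 + 277,931 + 1,188,203 + 170,437 = 2,017,132 (under)
Aug 2021–Nov 2021: 277,931 + 1,188,203 + 170,437 + 9,172 = 1,645,743 (under)
At least one window exceeds 2,730,000.

Yes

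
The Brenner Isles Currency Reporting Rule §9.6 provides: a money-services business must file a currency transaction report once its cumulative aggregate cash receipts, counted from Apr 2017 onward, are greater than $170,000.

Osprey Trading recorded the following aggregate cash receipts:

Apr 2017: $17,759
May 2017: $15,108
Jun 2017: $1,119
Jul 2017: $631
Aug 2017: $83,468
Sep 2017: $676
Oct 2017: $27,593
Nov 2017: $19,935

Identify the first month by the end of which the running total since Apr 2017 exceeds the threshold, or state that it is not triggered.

Not triggered

Through Apr 2017: $17,759
Through May 2017: $32,867
Through Jun 2017: $33,986
Through Jul 2017: $34,617
Through Aug 2017: $118,085
Through Sep 2017: $118,761
Through Oct 2017: $146,354
Through Nov 2017: $166,289
Final cumulative total $166,289 ≤ $170,000; the threshold is never exceeded.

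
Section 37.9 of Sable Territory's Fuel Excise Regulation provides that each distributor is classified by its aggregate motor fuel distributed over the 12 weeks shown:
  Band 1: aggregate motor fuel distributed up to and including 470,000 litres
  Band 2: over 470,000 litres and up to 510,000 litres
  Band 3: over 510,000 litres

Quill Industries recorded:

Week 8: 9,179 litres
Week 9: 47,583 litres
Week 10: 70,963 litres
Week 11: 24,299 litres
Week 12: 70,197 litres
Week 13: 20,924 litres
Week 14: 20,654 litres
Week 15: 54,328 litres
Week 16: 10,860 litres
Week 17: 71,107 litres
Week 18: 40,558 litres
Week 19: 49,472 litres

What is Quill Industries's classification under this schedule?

Aggregate motor fuel distributed: 9,179 litres + 47,583 litres + 70,963 litres + 24,299 litres + 70,197 litres + 20,924 litres + 20,654 litres + 54,328 litres + 10,860 litres + 71,107 litres + 40,558 litres + 49,472 litres = 490,124 litres.
470,000 litres < 490,124 litres ≤ 510,000 litres, so Band 2 applies.

Band 2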